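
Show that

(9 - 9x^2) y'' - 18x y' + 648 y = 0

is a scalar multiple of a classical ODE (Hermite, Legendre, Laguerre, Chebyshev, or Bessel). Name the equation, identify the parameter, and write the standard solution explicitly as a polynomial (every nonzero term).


All three coefficients share the factor 9; dividing through by 9 gives  (1 - x^2) y'' - 2x y' + 72 y = 0.
This matches the Legendre equation (1 - x^2) y'' - 2x y' + n(n+1) y = 0 (note the -2x y' term) with n(n+1) = 72, so n = 8; the polynomial solution is P_8(x).
With y = sum_k a_k x^k, matching x^k gives (k+2)(k+1) a_{k+2} = [k(k+1) - n(n+1)] a_k = (k - 8)(k + 9) a_k. The right side vanishes at k = 8, so the series with the parity of 8 terminates at degree 8.
Standard normalization (P_n(1) = 1): leading coefficient (2n)!/(2^n (n!)^2) = 20922789888000/(256*1625702400) = 6435/128, so a_8 = 6435/128. Work downward with a_k = (k+1)(k+2) a_{k+2} / ((k - 8)(k + 9)):
  a_6 = (7)(8)(6435/128) / ((6 - 8)(6 + 9)) = (45045/16)/(-30) = -3003/32
  a_4 = (5)(6)(-3003/32) / ((4 - 8)(4 + 9)) = (-45045/16)/(-52) = 3465/64
  a_2 = (3)(4)(3465/64) / ((2 - 8)(2 + 9)) = (10395/16)/(-66) = -315/32
  a_0 = (1)(2)(-315/32) / ((0 - 8)(0 + 9)) = (-315/16)/(-72) = 35/128
Hence P_8(x) = 6435 x^8/128 - 3003 x^6/32 + 3465 x^4/64 - 315 x^2/32 + 35/128.

P_8(x); series = 6435 x^8/128 - 3003 x^6/32 + 3465 x^4/64 - 315 x^2/32 + 35/128


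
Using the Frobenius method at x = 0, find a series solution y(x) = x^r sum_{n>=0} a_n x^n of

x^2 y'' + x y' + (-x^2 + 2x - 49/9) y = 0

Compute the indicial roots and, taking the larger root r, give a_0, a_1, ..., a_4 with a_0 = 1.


Write in Frobenius form y'' + (p(x)/x) y' + (q(x)/x^2) y = 0:
  p(x) = 1,  q(x) = -x^2 + 2x - 49/9.
Indicial equation: r(r-1) + (1) r + (-49/9) = 0 -> roots r_1 = 7/3, r_2 = -7/3.
Take r = r_1 = 7/3. Let y(x) = x^r sum_{n>=0} a_n x^n with a_0 = 1.
Substitute y = x^r sum a_n x^n and match x^{r+n}. The recurrence is
  D(n) a_n + 2 a_{n-1} - 1 a_{n-2} = 0,  where D(n) = (r+n)(r+n-1) + (1)(r+n) + (-49/9).
  a_n = [-2 a_{n-1} + 1 a_{n-2}] / D(n).
Since the indicial polynomial factors as (r - r_1)(r - r_2), D(n) = (r_1 + n - r_1)(r_1 + n - r_2) = n(n + 14/3).
Evaluating step by step (a_0 = 1):
  n = 1: D(1) = 1(1 + 14/3) = 17/3; numerator = -2(1) = -2; a_1 = (-2)/(17/3) = -6/17
  n = 2: D(2) = 2(2 + 14/3) = 40/3; numerator = -2(-6/17) + 1(1) = 29/17; a_2 = (29/17)/(40/3) = 87/680
  n = 3: D(3) = 3(3 + 14/3) = 23; numerator = -2(87/680) + 1(-6/17) = -207/340; a_3 = (-207/340)/(23) = -9/340
  n = 4: D(4) = 4(4 + 14/3) = 104/3; numerator = -2(-9/340) + 1(87/680) = 123/680; a_4 = (123/680)/(104/3) = 369/70720

r = 7/3; a_0 = 1; a_1 = -6/17; a_2 = 87/680; a_3 = -9/340; a_4 = 369/70720


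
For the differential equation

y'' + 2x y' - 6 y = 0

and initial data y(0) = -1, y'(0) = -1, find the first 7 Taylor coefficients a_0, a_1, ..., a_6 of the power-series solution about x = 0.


Ansatz: y(x) = sum_{n>=0} a_n x^n, so y'(x) = sum_{n>=1} n a_n x^(n-1) and y''(x) = sum_{n>=2} n(n-1) a_n x^(n-2).
Substitute into P(x) y'' + Q(x) y' + R(x) y = 0 with P(x) = 1, Q(x) = 2x, R(x) = -6, and match powers of x.
Initial conditions: a_0 = -1, a_1 = -1.
Setting the coefficient of each power of x to zero and solving order by order (substituting the coefficients already found):
  x^0: 2 a_2 - 6 a_0 = 0  ->  2 a_2 = 6 a_0 = -6  ->  a_2 = -3
  x^1: 6 a_3 - 4 a_1 = 0  ->  6 a_3 = 4 a_1 = -4  ->  a_3 = -2/3
  x^2: 12 a_4 - 2 a_2 = 0  ->  12 a_4 = 2 a_2 = -6  ->  a_4 = -1/2
  x^3: 20 a_5 = 0  ->  a_5 = 0
  x^4: 30 a_6 + 2 a_4 = 0  ->  30 a_6 = -2 a_4 = 1  ->  a_6 = 1/30
Truncated series: y(x) = -1 - x - 3 x^2 - (2/3) x^3 - (1/2) x^4 + (1/30) x^6 + O(x^7).

a_0 = -1; a_1 = -1; a_2 = -3; a_3 = -2/3; a_4 = -1/2; a_5 = 0; a_6 = 1/30


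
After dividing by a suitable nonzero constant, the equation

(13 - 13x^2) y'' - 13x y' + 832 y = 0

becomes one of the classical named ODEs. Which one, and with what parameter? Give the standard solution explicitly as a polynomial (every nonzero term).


All three coefficients share the factor 13; dividing through by 13 gives  (1 - x^2) y'' - x y' + 64 y = 0.
This matches the Chebyshev equation (1 - x^2) y'' - x y' + n^2 y = 0 (note the -x y' term, not -2x y') with n^2 = 64, so n = 8; the polynomial solution is T_8(x).
With y = sum_k a_k x^k, matching x^k gives (k+2)(k+1) a_{k+2} = (k^2 - n^2) a_k = (k - 8)(k + 8) a_k. The right side vanishes at k = 8, so the series with the parity of 8 terminates at degree 8.
Standard normalization: leading coefficient of T_n is 2^(n-1), so a_8 = 2^7 = 128. Work downward with a_k = (k+1)(k+2) a_{k+2} / ((k - 8)(k + 8)):
  a_6 = (7)(8)(128) / ((6 - 8)(6 + 8)) = 7168/(-28) = -256
  a_4 = (5)(6)(-256) / ((4 - 8)(4 + 8)) = -7680/(-48) = 160
  a_2 = (3)(4)(160) / ((2 - 8)(2 + 8)) = 1920/(-60) = -32
  a_0 = (1)(2)(-32) / ((0 - 8)(0 + 8)) = -64/(-64) = 1
Hence T_8(x) = 128 x^8 - 256 x^6 + 160 x^4 - 32 x^2 + 1.

T_8(x); series = 128 x^8 - 256 x^6 + 160 x^4 - 32 x^2 + 1


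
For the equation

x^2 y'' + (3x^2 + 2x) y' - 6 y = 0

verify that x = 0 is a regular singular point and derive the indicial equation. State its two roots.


Divide by x^2 to reach normal form y'' + P_1(x) y' + P_2(x) y = 0 with P_1(x) = 3 + 2/x and P_2(x) = -6/x^2.
x = 0 is a singular point because the y'-coefficient 3 + 2/x has a pole at x = 0 and the y-coefficient -6/x^2 has a pole at x = 0.
It is a regular singular point because x P_1(x) = p(x) = 3x + 2 and x^2 P_2(x) = q(x) = -6 are polynomials, hence analytic at x = 0.
p(0) = 2,  q(0) = -6.
Indicial equation: r(r-1) + p(0) r + q(0) = 0, i.e. r^2 + (p(0) - 1) r + q(0) = 0, i.e. r^2 + 1 r - 6 = 0.
Discriminant: (1)^2 - 4(-6) = 25, so r = (-1 ± 5)/2.
Solving: r_1 = 2, r_2 = -3.

indicial: r^2 + 1 r - 6 = 0; roots r_1 = 2, r_2 = -3


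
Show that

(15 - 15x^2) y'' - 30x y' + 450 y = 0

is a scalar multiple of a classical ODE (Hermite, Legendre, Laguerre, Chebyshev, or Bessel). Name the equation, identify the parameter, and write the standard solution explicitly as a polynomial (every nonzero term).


All three coefficients share the factor 15; dividing through by 15 gives  (1 - x^2) y'' - 2x y' + 30 y = 0.
This matches the Legendre equation (1 - x^2) y'' - 2x y' + n(n+1) y = 0 (note the -2x y' term) with n(n+1) = 30, so n = 5; the polynomial solution is P_5(x).
With y = sum_k a_k x^k, matching x^k gives (k+2)(k+1) a_{k+2} = [k(k+1) - n(n+1)] a_k = (k - 5)(k + 6) a_k. The right side vanishes at k = 5, so the series with the parity of 5 terminates at degree 5.
Standard normalization (P_n(1) = 1): leading coefficient (2n)!/(2^n (n!)^2) = 3628800/(32*14400) = 63/8, so a_5 = 63/8. Work downward with a_k = (k+1)(k+2) a_{k+2} / ((k - 5)(k + 6)):
  a_3 = (4)(5)(63/8) / ((3 - 5)(3 + 6)) = (315/2)/(-18) = -35/4
  a_1 = (2)(3)(-35/4) / ((1 - 5)(1 + 6)) = (-105/2)/(-28) = 15/8
Hence P_5(x) = 63 x^5/8 - 35 x^3/4 + 15 x/8.

P_5(x); series = 63 x^5/8 - 35 x^3/4 + 15 x/8


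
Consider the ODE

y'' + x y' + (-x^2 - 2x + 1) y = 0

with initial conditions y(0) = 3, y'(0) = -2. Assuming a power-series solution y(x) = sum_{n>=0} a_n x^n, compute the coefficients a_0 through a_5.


Ansatz: y(x) = sum_{n>=0} a_n x^n, so y'(x) = sum_{n>=1} n a_n x^(n-1) and y''(x) = sum_{n>=2} n(n-1) a_n x^(n-2).
Substitute into P(x) y'' + Q(x) y' + R(x) y = 0 with P(x) = 1, Q(x) = x, R(x) = -x^2 - 2x + 1, and match powers of x.
Initial conditions: a_0 = 3, a_1 = -2.
Setting the coefficient of each power of x to zero and solving order by order (substituting the coefficients already found):
  x^0: 2 a_2 + a_0 = 0  ->  2 a_2 = -a_0 = -3  ->  a_2 = -3/2
  x^1: 6 a_3 + 2 a_1 - 2 a_0 = 0  ->  6 a_3 = -2 a_1 + 2 a_0 = 10  ->  a_3 = 5/3
  x^2: 12 a_4 + 3 a_2 - 2 a_1 - a_0 = 0  ->  12 a_4 = -3 a_2 + 2 a_1 + a_0 = 7/2  ->  a_4 = 7/24
  x^3: 20 a_5 + 4 a_3 - 2 a_2 - a_1 = 0  ->  20 a_5 = -4 a_3 + 2 a_2 + a_1 = -35/3  ->  a_5 = -7/12
Truncated series: y(x) = 3 - 2 x - (3/2) x^2 + (5/3) x^3 + (7/24) x^4 - (7/12) x^5 + O(x^6).

a_0 = 3; a_1 = -2; a_2 = -3/2; a_3 = 5/3; a_4 = 7/24; a_5 = -7/12


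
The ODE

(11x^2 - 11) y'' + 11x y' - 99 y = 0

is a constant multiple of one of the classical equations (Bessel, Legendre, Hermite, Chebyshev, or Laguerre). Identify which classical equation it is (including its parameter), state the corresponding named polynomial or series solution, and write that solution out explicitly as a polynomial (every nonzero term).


All three coefficients share the factor -11; dividing through by -11 gives  (1 - x^2) y'' - x y' + 9 y = 0.
This matches the Chebyshev equation (1 - x^2) y'' - x y' + n^2 y = 0 (note the -x y' term, not -2x y') with n^2 = 9, so n = 3; the polynomial solution is T_3(x).
With y = sum_k a_k x^k, matching x^k gives (k+2)(k+1) a_{k+2} = (k^2 - n^2) a_k = (k - 3)(k + 3) a_k. The right side vanishes at k = 3, so the series with the parity of 3 terminates at degree 3.
Standard normalization: leading coefficient of T_n is 2^(n-1), so a_3 = 2^2 = 4. Work downward with a_k = (k+1)(k+2) a_{k+2} / ((k - 3)(k + 3)):
  a_1 = (2)(3)(4) / ((1 - 3)(1 + 3)) = 24/(-8) = -3
Hence T_3(x) = 4 x^3 - 3 x.

T_3(x); series = 4 x^3 - 3 x


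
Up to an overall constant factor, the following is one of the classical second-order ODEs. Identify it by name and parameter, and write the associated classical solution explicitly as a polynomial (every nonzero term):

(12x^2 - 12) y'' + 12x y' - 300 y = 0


All three coefficients share the factor -12; dividing through by -12 gives  (1 - x^2) y'' - x y' + 25 y = 0.
This matches the Chebyshev equation (1 - x^2) y'' - x y' + n^2 y = 0 (note the -x y' term, not -2x y') with n^2 = 25, so n = 5; the polynomial solution is T_5(x).
With y = sum_k a_k x^k, matching x^k gives (k+2)(k+1) a_{k+2} = (k^2 - n^2) a_k = (k - 5)(k + 5) a_k. The right side vanishes at k = 5, so the series with the parity of 5 terminates at degree 5.
Standard normalization: leading coefficient of T_n is 2^(n-1), so a_5 = 2^4 = 16. Work downward with a_k = (k+1)(k+2) a_{k+2} / ((k - 5)(k + 5)):
  a_3 = (4)(5)(16) / ((3 - 5)(3 + 5)) = 320/(-16) = -20
  a_1 = (2)(3)(-20) / ((1 - 5)(1 + 5)) = -120/(-24) = 5
Hence T_5(x) = 16 x^5 - 20 x^3 + 5 x.

T_5(x); series = 16 x^5 - 20 x^3 + 5 x


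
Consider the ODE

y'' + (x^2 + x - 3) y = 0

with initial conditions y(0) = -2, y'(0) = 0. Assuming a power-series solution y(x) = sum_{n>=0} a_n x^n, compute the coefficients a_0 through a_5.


Ansatz: y(x) = sum_{n>=0} a_n x^n, so y'(x) = sum_{n>=1} n a_n x^(n-1) and y''(x) = sum_{n>=2} n(n-1) a_n x^(n-2).
Substitute into P(x) y'' + Q(x) y' + R(x) y = 0 with P(x) = 1, Q(x) = 0, R(x) = x^2 + x - 3, and match powers of x.
Initial conditions: a_0 = -2, a_1 = 0.
Setting the coefficient of each power of x to zero and solving order by order (substituting the coefficients already found):
  x^0: 2 a_2 - 3 a_0 = 0  ->  2 a_2 = 3 a_0 = -6  ->  a_2 = -3
  x^1: 6 a_3 - 3 a_1 + a_0 = 0  ->  6 a_3 = 3 a_1 - a_0 = 2  ->  a_3 = 1/3
  x^2: 12 a_4 - 3 a_2 + a_1 + a_0 = 0  ->  12 a_4 = 3 a_2 - a_1 - a_0 = -7  ->  a_4 = -7/12
  x^3: 20 a_5 - 3 a_3 + a_2 + a_1 = 0  ->  20 a_5 = 3 a_3 - a_2 - a_1 = 4  ->  a_5 = 1/5
Truncated series: y(x) = -2 - 3 x^2 + (1/3) x^3 - (7/12) x^4 + (1/5) x^5 + O(x^6).

a_0 = -2; a_1 = 0; a_2 = -3; a_3 = 1/3; a_4 = -7/12; a_5 = 1/5


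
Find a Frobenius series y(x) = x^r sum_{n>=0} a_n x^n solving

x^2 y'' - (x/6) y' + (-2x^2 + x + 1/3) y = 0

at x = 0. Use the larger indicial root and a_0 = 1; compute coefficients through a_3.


Write in Frobenius form y'' + (p(x)/x) y' + (q(x)/x^2) y = 0:
  p(x) = -1/6,  q(x) = -2x^2 + x + 1/3.
Indicial equation: r(r-1) + (-1/6) r + (1/3) = 0 -> roots r_1 = 2/3, r_2 = 1/2.
Take r = r_1 = 2/3. Let y(x) = x^r sum_{n>=0} a_n x^n with a_0 = 1.
Substitute y = x^r sum a_n x^n and match x^{r+n}. The recurrence is
  D(n) a_n + 1 a_{n-1} - 2 a_{n-2} = 0,  where D(n) = (r+n)(r+n-1) + (-1/6)(r+n) + (1/3).
  a_n = [-1 a_{n-1} + 2 a_{n-2}] / D(n).
Since the indicial polynomial factors as (r - r_1)(r - r_2), D(n) = (r_1 + n - r_1)(r_1 + n - r_2) = n(n + 1/6).
Evaluating step by step (a_0 = 1):
  n = 1: D(1) = 1(1 + 1/6) = 7/6; numerator = -1(1) = -1; a_1 = (-1)/(7/6) = -6/7
  n = 2: D(2) = 2(2 + 1/6) = 13/3; numerator = -1(-6/7) + 2(1) = 20/7; a_2 = (20/7)/(13/3) = 60/91
  n = 3: D(3) = 3(3 + 1/6) = 19/2; numerator = -1(60/91) + 2(-6/7) = -216/91; a_3 = (-216/91)/(19/2) = -432/1729

r = 2/3; a_0 = 1; a_1 = -6/7; a_2 = 60/91; a_3 = -432/1729


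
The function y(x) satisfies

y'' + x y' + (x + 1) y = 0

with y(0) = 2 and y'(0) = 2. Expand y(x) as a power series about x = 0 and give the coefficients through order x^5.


Ansatz: y(x) = sum_{n>=0} a_n x^n, so y'(x) = sum_{n>=1} n a_n x^(n-1) and y''(x) = sum_{n>=2} n(n-1) a_n x^(n-2).
Substitute into P(x) y'' + Q(x) y' + R(x) y = 0 with P(x) = 1, Q(x) = x, R(x) = x + 1, and match powers of x.
Initial conditions: a_0 = 2, a_1 = 2.
Setting the coefficient of each power of x to zero and solving order by order (substituting the coefficients already found):
  x^0: 2 a_2 + a_0 = 0  ->  2 a_2 = -a_0 = -2  ->  a_2 = -1
  x^1: 6 a_3 + 2 a_1 + a_0 = 0  ->  6 a_3 = -2 a_1 - a_0 = -6  ->  a_3 = -1
  x^2: 12 a_4 + 3 a_2 + a_1 = 0  ->  12 a_4 = -3 a_2 - a_1 = 1  ->  a_4 = 1/12
  x^3: 20 a_5 + 4 a_3 + a_2 = 0  ->  20 a_5 = -4 a_3 - a_2 = 5  ->  a_5 = 1/4
Truncated series: y(x) = 2 + 2 x - x^2 - x^3 + (1/12) x^4 + (1/4) x^5 + O(x^6).

a_0 = 2; a_1 = 2; a_2 = -1; a_3 = -1; a_4 = 1/12; a_5 = 1/4


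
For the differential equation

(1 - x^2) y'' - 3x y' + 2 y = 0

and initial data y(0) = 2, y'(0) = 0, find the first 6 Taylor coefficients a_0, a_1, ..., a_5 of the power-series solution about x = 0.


Ansatz: y(x) = sum_{n>=0} a_n x^n, so y'(x) = sum_{n>=1} n a_n x^(n-1) and y''(x) = sum_{n>=2} n(n-1) a_n x^(n-2).
Substitute into P(x) y'' + Q(x) y' + R(x) y = 0 with P(x) = 1 - x^2, Q(x) = -3x, R(x) = 2, and match powers of x.
Initial conditions: a_0 = 2, a_1 = 0.
Setting the coefficient of each power of x to zero and solving order by order (substituting the coefficients already found):
  x^0: 2 a_2 + 2 a_0 = 0  ->  2 a_2 = -2 a_0 = -4  ->  a_2 = -2
  x^1: 6 a_3 - a_1 = 0  ->  6 a_3 = a_1 = 0  ->  a_3 = 0
  x^2: 12 a_4 - 6 a_2 = 0  ->  12 a_4 = 6 a_2 = -12  ->  a_4 = -1
  x^3: 20 a_5 - 13 a_3 = 0  ->  20 a_5 = 13 a_3 = 0  ->  a_5 = 0
Truncated series: y(x) = 2 - 2 x^2 - x^4 + O(x^6).

a_0 = 2; a_1 = 0; a_2 = -2; a_3 = 0; a_4 = -1; a_5 = 0


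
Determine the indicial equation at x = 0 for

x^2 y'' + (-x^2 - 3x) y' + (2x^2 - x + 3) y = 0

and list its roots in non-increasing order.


Divide by x^2 to reach normal form y'' + P_1(x) y' + P_2(x) y = 0 with P_1(x) = -1 - 3/x and P_2(x) = 2 - 1/x + 3/x^2.
x = 0 is a singular point because the y'-coefficient -1 - 3/x has a pole at x = 0 and the y-coefficient 2 - 1/x + 3/x^2 has a pole at x = 0.
It is a regular singular point because x P_1(x) = p(x) = -x - 3 and x^2 P_2(x) = q(x) = 2x^2 - x + 3 are polynomials, hence analytic at x = 0.
p(0) = -3,  q(0) = 3.
Indicial equation: r(r-1) + p(0) r + q(0) = 0, i.e. r^2 + (p(0) - 1) r + q(0) = 0, i.e. r^2 - 4 r + 3 = 0.
Discriminant: (-4)^2 - 4(3) = 4, so r = (4 ± 2)/2.
Solving: r_1 = 3, r_2 = 1.

indicial: r^2 - 4 r + 3 = 0; roots r_1 = 3, r_2 = 1


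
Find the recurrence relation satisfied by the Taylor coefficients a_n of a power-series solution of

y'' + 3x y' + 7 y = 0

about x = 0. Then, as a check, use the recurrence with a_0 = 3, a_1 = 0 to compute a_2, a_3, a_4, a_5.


Substitute y = sum_n a_n x^n.
y''(x) has coefficient (n+2)(n+1) a_{n+2} at x^n;
3 x y'(x) has coefficient 3 n a_n at x^n (shift);
7 y(x) has coefficient 7 a_n at x^n.
Matching x^n: (n+2)(n+1) a_{n+2} + (3n + 7) a_n = 0.
Thus a_{n+2} = (-3n - 7) / ((n+1)(n+2)) * a_n.

Check with a_0 = 3, a_1 = 0 (apply the recurrence for n = 0, 1, 2, 3): a_0 = 3, a_1 = 0, a_2 = -21/2, a_3 = 0, a_4 = 91/8, a_5 = 0.

a_(n+2) = (-3n - 7) / ((n+1)(n+2)) * a_n; check: a_0 = 3, a_1 = 0, a_2 = -21/2, a_3 = 0, a_4 = 91/8, a_5 = 0


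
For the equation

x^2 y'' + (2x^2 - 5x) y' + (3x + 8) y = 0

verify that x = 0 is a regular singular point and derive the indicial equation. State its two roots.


Divide by x^2 to reach normal form y'' + P_1(x) y' + P_2(x) y = 0 with P_1(x) = 2 - 5/x and P_2(x) = 3/x + 8/x^2.
x = 0 is a singular point because the y'-coefficient 2 - 5/x has a pole at x = 0 and the y-coefficient 3/x + 8/x^2 has a pole at x = 0.
It is a regular singular point because x P_1(x) = p(x) = 2x - 5 and x^2 P_2(x) = q(x) = 3x + 8 are polynomials, hence analytic at x = 0.
p(0) = -5,  q(0) = 8.
Indicial equation: r(r-1) + p(0) r + q(0) = 0, i.e. r^2 + (p(0) - 1) r + q(0) = 0, i.e. r^2 - 6 r + 8 = 0.
Discriminant: (-6)^2 - 4(8) = 4, so r = (6 ± 2)/2.
Solving: r_1 = 4, r_2 = 2.

indicial: r^2 - 6 r + 8 = 0; roots r_1 = 4, r_2 = 2


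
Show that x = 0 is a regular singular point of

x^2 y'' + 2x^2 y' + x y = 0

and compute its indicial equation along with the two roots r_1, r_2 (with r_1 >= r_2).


Divide by x^2 to reach normal form y'' + P_1(x) y' + P_2(x) y = 0 with P_1(x) = 2 and P_2(x) = 1/x.
x = 0 is a singular point because the y-coefficient 1/x has a pole at x = 0.
It is a regular singular point because x P_1(x) = p(x) = 2x and x^2 P_2(x) = q(x) = x are polynomials, hence analytic at x = 0.
p(0) = 0,  q(0) = 0.
Indicial equation: r(r-1) + p(0) r + q(0) = 0, i.e. r^2 + (p(0) - 1) r + q(0) = 0, i.e. r^2 - 1 r = 0.
Discriminant: (-1)^2 - 4(0) = 1, so r = (1 ± 1)/2.
Solving: r_1 = 1, r_2 = 0.

indicial: r^2 - 1 r = 0; roots r_1 = 1, r_2 = 0


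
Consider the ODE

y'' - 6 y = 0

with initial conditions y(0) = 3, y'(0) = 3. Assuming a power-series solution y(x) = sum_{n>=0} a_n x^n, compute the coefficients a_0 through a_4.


Ansatz: y(x) = sum_{n>=0} a_n x^n, so y'(x) = sum_{n>=1} n a_n x^(n-1) and y''(x) = sum_{n>=2} n(n-1) a_n x^(n-2).
Substitute into P(x) y'' + Q(x) y' + R(x) y = 0 with P(x) = 1, Q(x) = 0, R(x) = -6, and match powers of x.
Initial conditions: a_0 = 3, a_1 = 3.
Setting the coefficient of each power of x to zero and solving order by order (substituting the coefficients already found):
  x^0: 2 a_2 - 6 a_0 = 0  ->  2 a_2 = 6 a_0 = 18  ->  a_2 = 9
  x^1: 6 a_3 - 6 a_1 = 0  ->  6 a_3 = 6 a_1 = 18  ->  a_3 = 3
  x^2: 12 a_4 - 6 a_2 = 0  ->  12 a_4 = 6 a_2 = 54  ->  a_4 = 9/2
Truncated series: y(x) = 3 + 3 x + 9 x^2 + 3 x^3 + (9/2) x^4 + O(x^5).

a_0 = 3; a_1 = 3; a_2 = 9; a_3 = 3; a_4 = 9/2


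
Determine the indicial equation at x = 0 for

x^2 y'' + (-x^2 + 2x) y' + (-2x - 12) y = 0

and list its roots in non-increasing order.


Divide by x^2 to reach normal form y'' + P_1(x) y' + P_2(x) y = 0 with P_1(x) = -1 + 2/x and P_2(x) = -2/x - 12/x^2.
x = 0 is a singular point because the y'-coefficient -1 + 2/x has a pole at x = 0 and the y-coefficient -2/x - 12/x^2 has a pole at x = 0.
It is a regular singular point because x P_1(x) = p(x) = 2 - x and x^2 P_2(x) = q(x) = -2x - 12 are polynomials, hence analytic at x = 0.
p(0) = 2,  q(0) = -12.
Indicial equation: r(r-1) + p(0) r + q(0) = 0, i.e. r^2 + (p(0) - 1) r + q(0) = 0, i.e. r^2 + 1 r - 12 = 0.
Discriminant: (1)^2 - 4(-12) = 49, so r = (-1 ± 7)/2.
Solving: r_1 = 3, r_2 = -4.

indicial: r^2 + 1 r - 12 = 0; roots r_1 = 3, r_2 = -4


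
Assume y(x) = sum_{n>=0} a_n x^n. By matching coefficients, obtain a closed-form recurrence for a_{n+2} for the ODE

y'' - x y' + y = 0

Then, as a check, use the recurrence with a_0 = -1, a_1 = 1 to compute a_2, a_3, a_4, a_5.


Substitute y = sum_n a_n x^n.
y''(x) has coefficient (n+2)(n+1) a_{n+2} at x^n;
-x y'(x) has coefficient -n a_n at x^n (shift);
y(x) has coefficient 1 a_n at x^n.
Matching x^n: (n+2)(n+1) a_{n+2} + (-n + 1) a_n = 0.
Thus a_{n+2} = (n - 1) / ((n+1)(n+2)) * a_n.

Check with a_0 = -1, a_1 = 1 (apply the recurrence for n = 0, 1, 2, 3): a_0 = -1, a_1 = 1, a_2 = 1/2, a_3 = 0, a_4 = 1/24, a_5 = 0.

a_(n+2) = (n - 1) / ((n+1)(n+2)) * a_n; check: a_0 = -1, a_1 = 1, a_2 = 1/2, a_3 = 0, a_4 = 1/24, a_5 = 0


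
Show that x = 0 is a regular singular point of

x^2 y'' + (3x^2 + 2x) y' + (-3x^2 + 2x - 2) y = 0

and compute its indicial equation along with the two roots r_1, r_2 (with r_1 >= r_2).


Divide by x^2 to reach normal form y'' + P_1(x) y' + P_2(x) y = 0 with P_1(x) = 3 + 2/x and P_2(x) = -3 + 2/x - 2/x^2.
x = 0 is a singular point because the y'-coefficient 3 + 2/x has a pole at x = 0 and the y-coefficient -3 + 2/x - 2/x^2 has a pole at x = 0.
It is a regular singular point because x P_1(x) = p(x) = 3x + 2 and x^2 P_2(x) = q(x) = -3x^2 + 2x - 2 are polynomials, hence analytic at x = 0.
p(0) = 2,  q(0) = -2.
Indicial equation: r(r-1) + p(0) r + q(0) = 0, i.e. r^2 + (p(0) - 1) r + q(0) = 0, i.e. r^2 + 1 r - 2 = 0.
Discriminant: (1)^2 - 4(-2) = 9, so r = (-1 ± 3)/2.
Solving: r_1 = 1, r_2 = -2.

indicial: r^2 + 1 r - 2 = 0; roots r_1 = 1, r_2 = -2


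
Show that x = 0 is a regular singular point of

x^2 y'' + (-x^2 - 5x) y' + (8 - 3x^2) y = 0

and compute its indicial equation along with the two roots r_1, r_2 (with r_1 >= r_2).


Divide by x^2 to reach normal form y'' + P_1(x) y' + P_2(x) y = 0 with P_1(x) = -1 - 5/x and P_2(x) = -3 + 8/x^2.
x = 0 is a singular point because the y'-coefficient -1 - 5/x has a pole at x = 0 and the y-coefficient -3 + 8/x^2 has a pole at x = 0.
It is a regular singular point because x P_1(x) = p(x) = -x - 5 and x^2 P_2(x) = q(x) = 8 - 3x^2 are polynomials, hence analytic at x = 0.
p(0) = -5,  q(0) = 8.
Indicial equation: r(r-1) + p(0) r + q(0) = 0, i.e. r^2 + (p(0) - 1) r + q(0) = 0, i.e. r^2 - 6 r + 8 = 0.
Discriminant: (-6)^2 - 4(8) = 4, so r = (6 ± 2)/2.
Solving: r_1 = 4, r_2 = 2.

indicial: r^2 - 6 r + 8 = 0; roots r_1 = 4, r_2 = 2


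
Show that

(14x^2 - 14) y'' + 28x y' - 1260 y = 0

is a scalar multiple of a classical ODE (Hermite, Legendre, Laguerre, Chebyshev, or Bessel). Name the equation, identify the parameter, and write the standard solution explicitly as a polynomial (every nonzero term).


All three coefficients share the factor -14; dividing through by -14 gives  (1 - x^2) y'' - 2x y' + 90 y = 0.
This matches the Legendre equation (1 - x^2) y'' - 2x y' + n(n+1) y = 0 (note the -2x y' term) with n(n+1) = 90, so n = 9; the polynomial solution is P_9(x).
With y = sum_k a_k x^k, matching x^k gives (k+2)(k+1) a_{k+2} = [k(k+1) - n(n+1)] a_k = (k - 9)(k + 10) a_k. The right side vanishes at k = 9, so the series with the parity of 9 terminates at degree 9.
Standard normalization (P_n(1) = 1): leading coefficient (2n)!/(2^n (n!)^2) = 6402373705728000/(512*131681894400) = 12155/128, so a_9 = 12155/128. Work downward with a_k = (k+1)(k+2) a_{k+2} / ((k - 9)(k + 10)):
  a_7 = (8)(9)(12155/128) / ((7 - 9)(7 + 10)) = (109395/16)/(-34) = -6435/32
  a_5 = (6)(7)(-6435/32) / ((5 - 9)(5 + 10)) = (-135135/16)/(-60) = 9009/64
  a_3 = (4)(5)(9009/64) / ((3 - 9)(3 + 10)) = (45045/16)/(-78) = -1155/32
  a_1 = (2)(3)(-1155/32) / ((1 - 9)(1 + 10)) = (-3465/16)/(-88) = 315/128
Hence P_9(x) = 12155 x^9/128 - 6435 x^7/32 + 9009 x^5/64 - 1155 x^3/32 + 315 x/128.

P_9(x); series = 12155 x^9/128 - 6435 x^7/32 + 9009 x^5/64 - 1155 x^3/32 + 315 x/128


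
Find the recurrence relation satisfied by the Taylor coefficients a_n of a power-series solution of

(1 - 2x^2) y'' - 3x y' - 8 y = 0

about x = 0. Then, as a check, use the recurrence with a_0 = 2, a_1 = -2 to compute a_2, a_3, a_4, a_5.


Substitute y = sum_n a_n x^n.
(1 - 2 x^2) y'' contributes (n+2)(n+1) a_{n+2} - 2 n(n-1) a_n at x^n.
-3 x y'(x) contributes -3 n a_n at x^n.
-8 y(x) contributes -8 a_n at x^n.
Matching x^n: (n+2)(n+1) a_{n+2} + (-2 n(n-1) - 3 n - 8) a_n = 0.
Thus a_{n+2} = (2 n(n-1) + 3 n + 8) / ((n+1)(n+2)) * a_n.

Check with a_0 = 2, a_1 = -2 (apply the recurrence for n = 0, 1, 2, 3): a_0 = 2, a_1 = -2, a_2 = 8, a_3 = -11/3, a_4 = 12, a_5 = -319/60.

a_(n+2) = (2 n(n-1) + 3 n + 8) / ((n+1)(n+2)) * a_n; check: a_0 = 2, a_1 = -2, a_2 = 8, a_3 = -11/3, a_4 = 12, a_5 = -319/60


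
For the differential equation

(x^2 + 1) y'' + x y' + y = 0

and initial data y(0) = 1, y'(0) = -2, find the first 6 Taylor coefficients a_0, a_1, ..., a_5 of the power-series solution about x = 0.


Ansatz: y(x) = sum_{n>=0} a_n x^n, so y'(x) = sum_{n>=1} n a_n x^(n-1) and y''(x) = sum_{n>=2} n(n-1) a_n x^(n-2).
Substitute into P(x) y'' + Q(x) y' + R(x) y = 0 with P(x) = x^2 + 1, Q(x) = x, R(x) = 1, and match powers of x.
Initial conditions: a_0 = 1, a_1 = -2.
Setting the coefficient of each power of x to zero and solving order by order (substituting the coefficients already found):
  x^0: 2 a_2 + a_0 = 0  ->  2 a_2 = -a_0 = -1  ->  a_2 = -1/2
  x^1: 6 a_3 + 2 a_1 = 0  ->  6 a_3 = -2 a_1 = 4  ->  a_3 = 2/3
  x^2: 12 a_4 + 5 a_2 = 0  ->  12 a_4 = -5 a_2 = 5/2  ->  a_4 = 5/24
  x^3: 20 a_5 + 10 a_3 = 0  ->  20 a_5 = -10 a_3 = -20/3  ->  a_5 = -1/3
Truncated series: y(x) = 1 - 2 x - (1/2) x^2 + (2/3) x^3 + (5/24) x^4 - (1/3) x^5 + O(x^6).

a_0 = 1; a_1 = -2; a_2 = -1/2; a_3 = 2/3; a_4 = 5/24; a_5 = -1/3


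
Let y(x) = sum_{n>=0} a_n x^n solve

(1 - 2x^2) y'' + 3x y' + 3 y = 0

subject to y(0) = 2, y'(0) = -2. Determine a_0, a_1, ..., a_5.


Ansatz: y(x) = sum_{n>=0} a_n x^n, so y'(x) = sum_{n>=1} n a_n x^(n-1) and y''(x) = sum_{n>=2} n(n-1) a_n x^(n-2).
Substitute into P(x) y'' + Q(x) y' + R(x) y = 0 with P(x) = 1 - 2x^2, Q(x) = 3x, R(x) = 3, and match powers of x.
Initial conditions: a_0 = 2, a_1 = -2.
Setting the coefficient of each power of x to zero and solving order by order (substituting the coefficients already found):
  x^0: 2 a_2 + 3 a_0 = 0  ->  2 a_2 = -3 a_0 = -6  ->  a_2 = -3
  x^1: 6 a_3 + 6 a_1 = 0  ->  6 a_3 = -6 a_1 = 12  ->  a_3 = 2
  x^2: 12 a_4 + 5 a_2 = 0  ->  12 a_4 = -5 a_2 = 15  ->  a_4 = 5/4
  x^3: 20 a_5 = 0  ->  a_5 = 0
Truncated series: y(x) = 2 - 2 x - 3 x^2 + 2 x^3 + (5/4) x^4 + O(x^6).

a_0 = 2; a_1 = -2; a_2 = -3; a_3 = 2; a_4 = 5/4; a_5 = 0


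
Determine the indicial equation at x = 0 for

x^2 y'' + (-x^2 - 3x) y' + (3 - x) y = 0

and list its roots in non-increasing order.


Divide by x^2 to reach normal form y'' + P_1(x) y' + P_2(x) y = 0 with P_1(x) = -1 - 3/x and P_2(x) = -1/x + 3/x^2.
x = 0 is a singular point because the y'-coefficient -1 - 3/x has a pole at x = 0 and the y-coefficient -1/x + 3/x^2 has a pole at x = 0.
It is a regular singular point because x P_1(x) = p(x) = -x - 3 and x^2 P_2(x) = q(x) = 3 - x are polynomials, hence analytic at x = 0.
p(0) = -3,  q(0) = 3.
Indicial equation: r(r-1) + p(0) r + q(0) = 0, i.e. r^2 + (p(0) - 1) r + q(0) = 0, i.e. r^2 - 4 r + 3 = 0.
Discriminant: (-4)^2 - 4(3) = 4, so r = (4 ± 2)/2.
Solving: r_1 = 3, r_2 = 1.

indicial: r^2 - 4 r + 3 = 0; roots r_1 = 3, r_2 = 1


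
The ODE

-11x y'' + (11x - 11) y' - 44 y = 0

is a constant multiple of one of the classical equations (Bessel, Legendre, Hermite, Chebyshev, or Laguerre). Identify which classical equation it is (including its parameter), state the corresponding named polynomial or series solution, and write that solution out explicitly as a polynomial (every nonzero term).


All three coefficients share the factor -11; dividing through by -11 gives  x y'' + (1 - x) y' + 4 y = 0.
This matches the Laguerre equation x y'' + (1 - x) y' + n y = 0 with n = 4; the polynomial solution is L_4(x).
With y = sum_k a_k x^k, matching x^k gives (k+1)k a_{k+1} + (k+1) a_{k+1} - k a_k + n a_k = 0, i.e. (k+1)^2 a_{k+1} = (k - n) a_k = (k - 4) a_k. The right side vanishes at k = 4, so the series terminates at degree 4.
Standard normalization L_n(0) = 1 gives a_0 = 1. Work upward with a_{k+1} = (k - 4) a_k / (k+1)^2:
  a_1 = (0 - 4)(1) / 1^2 = -4/1 = -4
  a_2 = (1 - 4)(-4) / 2^2 = 12/4 = 3
  a_3 = (2 - 4)(3) / 3^2 = -6/9 = -2/3
  a_4 = (3 - 4)(-2/3) / 4^2 = (2/3)/16 = 1/24
Hence L_4(x) = x^4/24 - 2 x^3/3 + 3 x^2 - 4 x + 1.

L_4(x); series = x^4/24 - 2 x^3/3 + 3 x^2 - 4 x + 1


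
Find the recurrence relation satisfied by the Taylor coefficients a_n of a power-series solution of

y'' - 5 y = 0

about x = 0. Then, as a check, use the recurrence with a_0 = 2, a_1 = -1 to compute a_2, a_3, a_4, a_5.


Substitute y = sum_n a_n x^n into y'' + (const) y = 0.
y''(x) = sum_{n>=0} (n+2)(n+1) a_{n+2} x^n.
The ODE becomes sum_n [(n+2)(n+1) a_{n+2} - 5 a_n] x^n = 0.
Setting each coefficient to zero gives the recurrence:
  (n+2)(n+1) a_{n+2} - 5 a_n = 0,
  a_{n+2} = 5 / ((n+1)(n+2)) a_n.

Check with a_0 = 2, a_1 = -1 (apply the recurrence for n = 0, 1, 2, 3): a_0 = 2, a_1 = -1, a_2 = 5, a_3 = -5/6, a_4 = 25/12, a_5 = -5/24.

a_{n+2} = 5/((n+1)(n+2)) * a_n; check: a_0 = 2, a_1 = -1, a_2 = 5, a_3 = -5/6, a_4 = 25/12, a_5 = -5/24


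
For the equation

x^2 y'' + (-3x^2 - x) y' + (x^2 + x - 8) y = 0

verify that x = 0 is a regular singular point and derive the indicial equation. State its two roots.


Divide by x^2 to reach normal form y'' + P_1(x) y' + P_2(x) y = 0 with P_1(x) = -3 - 1/x and P_2(x) = 1 + 1/x - 8/x^2.
x = 0 is a singular point because the y'-coefficient -3 - 1/x has a pole at x = 0 and the y-coefficient 1 + 1/x - 8/x^2 has a pole at x = 0.
It is a regular singular point because x P_1(x) = p(x) = -3x - 1 and x^2 P_2(x) = q(x) = x^2 + x - 8 are polynomials, hence analytic at x = 0.
p(0) = -1,  q(0) = -8.
Indicial equation: r(r-1) + p(0) r + q(0) = 0, i.e. r^2 + (p(0) - 1) r + q(0) = 0, i.e. r^2 - 2 r - 8 = 0.
Discriminant: (-2)^2 - 4(-8) = 36, so r = (2 ± 6)/2.
Solving: r_1 = 4, r_2 = -2.

indicial: r^2 - 2 r - 8 = 0; roots r_1 = 4, r_2 = -2


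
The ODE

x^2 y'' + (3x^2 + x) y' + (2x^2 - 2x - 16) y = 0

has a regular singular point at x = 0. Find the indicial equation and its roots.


Divide by x^2 to reach normal form y'' + P_1(x) y' + P_2(x) y = 0 with P_1(x) = 3 + 1/x and P_2(x) = 2 - 2/x - 16/x^2.
x = 0 is a singular point because the y'-coefficient 3 + 1/x has a pole at x = 0 and the y-coefficient 2 - 2/x - 16/x^2 has a pole at x = 0.
It is a regular singular point because x P_1(x) = p(x) = 3x + 1 and x^2 P_2(x) = q(x) = 2x^2 - 2x - 16 are polynomials, hence analytic at x = 0.
p(0) = 1,  q(0) = -16.
Indicial equation: r(r-1) + p(0) r + q(0) = 0, i.e. r^2 + (p(0) - 1) r + q(0) = 0, i.e. r^2 - 16 = 0.
Discriminant: (0)^2 - 4(-16) = 64, so r = (0 ± 8)/2.
Solving: r_1 = 4, r_2 = -4.

indicial: r^2 - 16 = 0; roots r_1 = 4, r_2 = -4


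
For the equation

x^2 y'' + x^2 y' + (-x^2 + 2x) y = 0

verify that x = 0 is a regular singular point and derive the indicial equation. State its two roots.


Divide by x^2 to reach normal form y'' + P_1(x) y' + P_2(x) y = 0 with P_1(x) = 1 and P_2(x) = -1 + 2/x.
x = 0 is a singular point because the y-coefficient -1 + 2/x has a pole at x = 0.
It is a regular singular point because x P_1(x) = p(x) = x and x^2 P_2(x) = q(x) = -x^2 + 2x are polynomials, hence analytic at x = 0.
p(0) = 0,  q(0) = 0.
Indicial equation: r(r-1) + p(0) r + q(0) = 0, i.e. r^2 + (p(0) - 1) r + q(0) = 0, i.e. r^2 - 1 r = 0.
Discriminant: (-1)^2 - 4(0) = 1, so r = (1 ± 1)/2.
Solving: r_1 = 1, r_2 = 0.

indicial: r^2 - 1 r = 0; roots r_1 = 1, r_2 = 0


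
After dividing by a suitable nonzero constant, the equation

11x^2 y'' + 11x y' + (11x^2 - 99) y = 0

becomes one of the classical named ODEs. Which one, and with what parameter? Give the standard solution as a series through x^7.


All three coefficients share the factor 11; dividing through by 11 gives  x^2 y'' + x y' + (x^2 - 9) y = 0.
This matches the Bessel equation x^2 y'' + x y' + (x^2 - nu^2) y = 0 with nu^2 = 9, so nu = 3; the solution bounded at x = 0 is J_3(x).
Frobenius at x = 0: indicial roots ±nu; for r = nu the recurrence k(k + 2nu) c_k = -c_{k-2} gives the standard series J_nu(x) = sum_{k>=0} (-1)^k / (k! (k+nu)!) (x/2)^(2k+nu). Evaluate the first 3 terms:
  k = 0: (-1)^0 / (0! * 3! * 2^3) x^3 = 1/(1*6*8) x^3 = (1/48) x^3
  k = 1: (-1)^1 / (1! * 4! * 2^5) x^5 = -1/(1*24*32) x^5 = (-1/768) x^5
  k = 2: (-1)^2 / (2! * 5! * 2^7) x^7 = 1/(2*120*128) x^7 = (1/30720) x^7
Hence J_3(x) = x^7/30720 - x^5/768 + x^3/48 + ....

J_3(x); series = x^7/30720 - x^5/768 + x^3/48


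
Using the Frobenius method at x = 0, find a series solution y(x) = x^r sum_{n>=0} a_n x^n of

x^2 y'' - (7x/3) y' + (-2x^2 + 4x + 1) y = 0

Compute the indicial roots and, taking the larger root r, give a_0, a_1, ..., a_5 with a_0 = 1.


Write in Frobenius form y'' + (p(x)/x) y' + (q(x)/x^2) y = 0:
  p(x) = -7/3,  q(x) = -2x^2 + 4x + 1.
Indicial equation: r(r-1) + (-7/3) r + (1) = 0 -> roots r_1 = 3, r_2 = 1/3.
Take r = r_1 = 3. Let y(x) = x^r sum_{n>=0} a_n x^n with a_0 = 1.
Substitute y = x^r sum a_n x^n and match x^{r+n}. The recurrence is
  D(n) a_n + 4 a_{n-1} - 2 a_{n-2} = 0,  where D(n) = (r+n)(r+n-1) + (-7/3)(r+n) + (1).
  a_n = [-4 a_{n-1} + 2 a_{n-2}] / D(n).
Since the indicial polynomial factors as (r - r_1)(r - r_2), D(n) = (r_1 + n - r_1)(r_1 + n - r_2) = n(n + 8/3).
Evaluating step by step (a_0 = 1):
  n = 1: D(1) = 1(1 + 8/3) = 11/3; numerator = -4(1) = -4; a_1 = (-4)/(11/3) = -12/11
  n = 2: D(2) = 2(2 + 8/3) = 28/3; numerator = -4(-12/11) + 2(1) = 70/11; a_2 = (70/11)/(28/3) = 15/22
  n = 3: D(3) = 3(3 + 8/3) = 17; numerator = -4(15/22) + 2(-12/11) = -54/11; a_3 = (-54/11)/(17) = -54/187
  n = 4: D(4) = 4(4 + 8/3) = 80/3; numerator = -4(-54/187) + 2(15/22) = 471/187; a_4 = (471/187)/(80/3) = 1413/14960
  n = 5: D(5) = 5(5 + 8/3) = 115/3; numerator = -4(1413/14960) + 2(-54/187) = -3573/3740; a_5 = (-3573/3740)/(115/3) = -10719/430100

r = 3; a_0 = 1; a_1 = -12/11; a_2 = 15/22; a_3 = -54/187; a_4 = 1413/14960; a_5 = -10719/430100


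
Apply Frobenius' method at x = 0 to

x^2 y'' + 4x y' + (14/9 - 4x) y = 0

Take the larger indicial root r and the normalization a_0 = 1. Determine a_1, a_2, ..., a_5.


Write in Frobenius form y'' + (p(x)/x) y' + (q(x)/x^2) y = 0:
  p(x) = 4,  q(x) = 14/9 - 4x.
Indicial equation: r(r-1) + (4) r + (14/9) = 0 -> roots r_1 = -2/3, r_2 = -7/3.
Take r = r_1 = -2/3. Let y(x) = x^r sum_{n>=0} a_n x^n with a_0 = 1.
Substitute y = x^r sum a_n x^n and match x^{r+n}. The recurrence is
  D(n) a_n - 4 a_{n-1} = 0,  where D(n) = (r+n)(r+n-1) + (4)(r+n) + (14/9).
  a_n = 4 / D(n) * a_{n-1}.
Since the indicial polynomial factors as (r - r_1)(r - r_2), D(n) = (r_1 + n - r_1)(r_1 + n - r_2) = n(n + 5/3).
Evaluating step by step (a_0 = 1):
  n = 1: D(1) = 1(1 + 5/3) = 8/3; numerator = 4(1) = 4; a_1 = (4)/(8/3) = 3/2
  n = 2: D(2) = 2(2 + 5/3) = 22/3; numerator = 4(3/2) = 6; a_2 = (6)/(22/3) = 9/11
  n = 3: D(3) = 3(3 + 5/3) = 14; numerator = 4(9/11) = 36/11; a_3 = (36/11)/(14) = 18/77
  n = 4: D(4) = 4(4 + 5/3) = 68/3; numerator = 4(18/77) = 72/77; a_4 = (72/77)/(68/3) = 54/1309
  n = 5: D(5) = 5(5 + 5/3) = 100/3; numerator = 4(54/1309) = 216/1309; a_5 = (216/1309)/(100/3) = 162/32725

r = -2/3; a_0 = 1; a_1 = 3/2; a_2 = 9/11; a_3 = 18/77; a_4 = 54/1309; a_5 = 162/32725


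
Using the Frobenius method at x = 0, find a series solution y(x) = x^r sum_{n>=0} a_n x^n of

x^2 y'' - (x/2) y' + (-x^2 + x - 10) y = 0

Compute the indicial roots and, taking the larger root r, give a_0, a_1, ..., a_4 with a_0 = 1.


Write in Frobenius form y'' + (p(x)/x) y' + (q(x)/x^2) y = 0:
  p(x) = -1/2,  q(x) = -x^2 + x - 10.
Indicial equation: r(r-1) + (-1/2) r + (-10) = 0 -> roots r_1 = 4, r_2 = -5/2.
Take r = r_1 = 4. Let y(x) = x^r sum_{n>=0} a_n x^n with a_0 = 1.
Substitute y = x^r sum a_n x^n and match x^{r+n}. The recurrence is
  D(n) a_n + 1 a_{n-1} - 1 a_{n-2} = 0,  where D(n) = (r+n)(r+n-1) + (-1/2)(r+n) + (-10).
  a_n = [-1 a_{n-1} + 1 a_{n-2}] / D(n).
Since the indicial polynomial factors as (r - r_1)(r - r_2), D(n) = (r_1 + n - r_1)(r_1 + n - r_2) = n(n + 13/2).
Evaluating step by step (a_0 = 1):
  n = 1: D(1) = 1(1 + 13/2) = 15/2; numerator = -1(1) = -1; a_1 = (-1)/(15/2) = -2/15
  n = 2: D(2) = 2(2 + 13/2) = 17; numerator = -1(-2/15) + 1(1) = 17/15; a_2 = (17/15)/(17) = 1/15
  n = 3: D(3) = 3(3 + 13/2) = 57/2; numerator = -1(1/15) + 1(-2/15) = -1/5; a_3 = (-1/5)/(57/2) = -2/285
  n = 4: D(4) = 4(4 + 13/2) = 42; numerator = -1(-2/285) + 1(1/15) = 7/95; a_4 = (7/95)/(42) = 1/570

r = 4; a_0 = 1; a_1 = -2/15; a_2 = 1/15; a_3 = -2/285; a_4 = 1/570


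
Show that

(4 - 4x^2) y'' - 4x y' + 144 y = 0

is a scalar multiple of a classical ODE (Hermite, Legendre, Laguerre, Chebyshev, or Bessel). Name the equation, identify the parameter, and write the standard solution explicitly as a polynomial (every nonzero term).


All three coefficients share the factor 4; dividing through by 4 gives  (1 - x^2) y'' - x y' + 36 y = 0.
This matches the Chebyshev equation (1 - x^2) y'' - x y' + n^2 y = 0 (note the -x y' term, not -2x y') with n^2 = 36, so n = 6; the polynomial solution is T_6(x).
With y = sum_k a_k x^k, matching x^k gives (k+2)(k+1) a_{k+2} = (k^2 - n^2) a_k = (k - 6)(k + 6) a_k. The right side vanishes at k = 6, so the series with the parity of 6 terminates at degree 6.
Standard normalization: leading coefficient of T_n is 2^(n-1), so a_6 = 2^5 = 32. Work downward with a_k = (k+1)(k+2) a_{k+2} / ((k - 6)(k + 6)):
  a_4 = (5)(6)(32) / ((4 - 6)(4 + 6)) = 960/(-20) = -48
  a_2 = (3)(4)(-48) / ((2 - 6)(2 + 6)) = -576/(-32) = 18
  a_0 = (1)(2)(18) / ((0 - 6)(0 + 6)) = 36/(-36) = -1
Hence T_6(x) = 32 x^6 - 48 x^4 + 18 x^2 - 1.

T_6(x); series = 32 x^6 - 48 x^4 + 18 x^2 - 1


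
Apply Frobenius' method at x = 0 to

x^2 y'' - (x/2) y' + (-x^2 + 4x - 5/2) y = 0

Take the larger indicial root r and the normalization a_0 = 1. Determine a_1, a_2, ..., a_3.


Write in Frobenius form y'' + (p(x)/x) y' + (q(x)/x^2) y = 0:
  p(x) = -1/2,  q(x) = -x^2 + 4x - 5/2.
Indicial equation: r(r-1) + (-1/2) r + (-5/2) = 0 -> roots r_1 = 5/2, r_2 = -1.
Take r = r_1 = 5/2. Let y(x) = x^r sum_{n>=0} a_n x^n with a_0 = 1.
Substitute y = x^r sum a_n x^n and match x^{r+n}. The recurrence is
  D(n) a_n + 4 a_{n-1} - 1 a_{n-2} = 0,  where D(n) = (r+n)(r+n-1) + (-1/2)(r+n) + (-5/2).
  a_n = [-4 a_{n-1} + 1 a_{n-2}] / D(n).
Since the indicial polynomial factors as (r - r_1)(r - r_2), D(n) = (r_1 + n - r_1)(r_1 + n - r_2) = n(n + 7/2).
Evaluating step by step (a_0 = 1):
  n = 1: D(1) = 1(1 + 7/2) = 9/2; numerator = -4(1) = -4; a_1 = (-4)/(9/2) = -8/9
  n = 2: D(2) = 2(2 + 7/2) = 11; numerator = -4(-8/9) + 1(1) = 41/9; a_2 = (41/9)/(11) = 41/99
  n = 3: D(3) = 3(3 + 7/2) = 39/2; numerator = -4(41/99) + 1(-8/9) = -28/11; a_3 = (-28/11)/(39/2) = -56/429

r = 5/2; a_0 = 1; a_1 = -8/9; a_2 = 41/99; a_3 = -56/429


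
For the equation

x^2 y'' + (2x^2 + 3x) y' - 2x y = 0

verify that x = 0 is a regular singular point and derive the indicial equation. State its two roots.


Divide by x^2 to reach normal form y'' + P_1(x) y' + P_2(x) y = 0 with P_1(x) = 2 + 3/x and P_2(x) = -2/x.
x = 0 is a singular point because the y'-coefficient 2 + 3/x has a pole at x = 0 and the y-coefficient -2/x has a pole at x = 0.
It is a regular singular point because x P_1(x) = p(x) = 2x + 3 and x^2 P_2(x) = q(x) = -2x are polynomials, hence analytic at x = 0.
p(0) = 3,  q(0) = 0.
Indicial equation: r(r-1) + p(0) r + q(0) = 0, i.e. r^2 + (p(0) - 1) r + q(0) = 0, i.e. r^2 + 2 r = 0.
Discriminant: (2)^2 - 4(0) = 4, so r = (-2 ± 2)/2.
Solving: r_1 = 0, r_2 = -2.

indicial: r^2 + 2 r = 0; roots r_1 = 0, r_2 = -2


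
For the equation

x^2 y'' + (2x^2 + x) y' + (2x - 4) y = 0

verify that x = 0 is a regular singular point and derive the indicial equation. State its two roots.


Divide by x^2 to reach normal form y'' + P_1(x) y' + P_2(x) y = 0 with P_1(x) = 2 + 1/x and P_2(x) = 2/x - 4/x^2.
x = 0 is a singular point because the y'-coefficient 2 + 1/x has a pole at x = 0 and the y-coefficient 2/x - 4/x^2 has a pole at x = 0.
It is a regular singular point because x P_1(x) = p(x) = 2x + 1 and x^2 P_2(x) = q(x) = 2x - 4 are polynomials, hence analytic at x = 0.
p(0) = 1,  q(0) = -4.
Indicial equation: r(r-1) + p(0) r + q(0) = 0, i.e. r^2 + (p(0) - 1) r + q(0) = 0, i.e. r^2 - 4 = 0.
Discriminant: (0)^2 - 4(-4) = 16, so r = (0 ± 4)/2.
Solving: r_1 = 2, r_2 = -2.

indicial: r^2 - 4 = 0; roots r_1 = 2, r_2 = -2


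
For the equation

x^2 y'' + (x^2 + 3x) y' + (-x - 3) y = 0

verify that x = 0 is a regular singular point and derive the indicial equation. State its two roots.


Divide by x^2 to reach normal form y'' + P_1(x) y' + P_2(x) y = 0 with P_1(x) = 1 + 3/x and P_2(x) = -1/x - 3/x^2.
x = 0 is a singular point because the y'-coefficient 1 + 3/x has a pole at x = 0 and the y-coefficient -1/x - 3/x^2 has a pole at x = 0.
It is a regular singular point because x P_1(x) = p(x) = x + 3 and x^2 P_2(x) = q(x) = -x - 3 are polynomials, hence analytic at x = 0.
p(0) = 3,  q(0) = -3.
Indicial equation: r(r-1) + p(0) r + q(0) = 0, i.e. r^2 + (p(0) - 1) r + q(0) = 0, i.e. r^2 + 2 r - 3 = 0.
Discriminant: (2)^2 - 4(-3) = 16, so r = (-2 ± 4)/2.
Solving: r_1 = 1, r_2 = -3.

indicial: r^2 + 2 r - 3 = 0; roots r_1 = 1, r_2 = -3
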